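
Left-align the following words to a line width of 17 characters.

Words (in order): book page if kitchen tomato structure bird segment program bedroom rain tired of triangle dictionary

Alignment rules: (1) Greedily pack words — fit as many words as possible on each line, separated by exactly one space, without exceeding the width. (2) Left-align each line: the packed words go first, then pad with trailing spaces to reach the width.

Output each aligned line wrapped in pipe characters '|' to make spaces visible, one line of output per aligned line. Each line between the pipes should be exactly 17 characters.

Answer: |book page if     |
|kitchen tomato   |
|structure bird   |
|segment program  |
|bedroom rain     |
|tired of triangle|
|dictionary       |

Derivation:
Line 1: ['book', 'page', 'if'] (min_width=12, slack=5)
Line 2: ['kitchen', 'tomato'] (min_width=14, slack=3)
Line 3: ['structure', 'bird'] (min_width=14, slack=3)
Line 4: ['segment', 'program'] (min_width=15, slack=2)
Line 5: ['bedroom', 'rain'] (min_width=12, slack=5)
Line 6: ['tired', 'of', 'triangle'] (min_width=17, slack=0)
Line 7: ['dictionary'] (min_width=10, slack=7)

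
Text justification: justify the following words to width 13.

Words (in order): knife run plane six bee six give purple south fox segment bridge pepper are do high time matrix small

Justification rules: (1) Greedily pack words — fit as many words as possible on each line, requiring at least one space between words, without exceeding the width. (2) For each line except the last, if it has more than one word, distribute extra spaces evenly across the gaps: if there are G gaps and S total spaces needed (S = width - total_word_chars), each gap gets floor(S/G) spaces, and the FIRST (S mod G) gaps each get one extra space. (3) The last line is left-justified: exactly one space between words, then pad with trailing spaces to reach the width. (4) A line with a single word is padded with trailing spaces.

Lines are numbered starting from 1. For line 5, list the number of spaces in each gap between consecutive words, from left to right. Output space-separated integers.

Line 1: ['knife', 'run'] (min_width=9, slack=4)
Line 2: ['plane', 'six', 'bee'] (min_width=13, slack=0)
Line 3: ['six', 'give'] (min_width=8, slack=5)
Line 4: ['purple', 'south'] (min_width=12, slack=1)
Line 5: ['fox', 'segment'] (min_width=11, slack=2)
Line 6: ['bridge', 'pepper'] (min_width=13, slack=0)
Line 7: ['are', 'do', 'high'] (min_width=11, slack=2)
Line 8: ['time', 'matrix'] (min_width=11, slack=2)
Line 9: ['small'] (min_width=5, slack=8)

Answer: 3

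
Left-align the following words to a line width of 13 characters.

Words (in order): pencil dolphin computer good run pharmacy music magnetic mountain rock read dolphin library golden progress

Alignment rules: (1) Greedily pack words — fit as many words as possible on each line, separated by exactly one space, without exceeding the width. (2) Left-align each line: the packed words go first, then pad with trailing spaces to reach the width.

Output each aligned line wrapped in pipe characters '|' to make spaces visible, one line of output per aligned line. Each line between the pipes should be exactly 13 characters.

Answer: |pencil       |
|dolphin      |
|computer good|
|run pharmacy |
|music        |
|magnetic     |
|mountain rock|
|read dolphin |
|library      |
|golden       |
|progress     |

Derivation:
Line 1: ['pencil'] (min_width=6, slack=7)
Line 2: ['dolphin'] (min_width=7, slack=6)
Line 3: ['computer', 'good'] (min_width=13, slack=0)
Line 4: ['run', 'pharmacy'] (min_width=12, slack=1)
Line 5: ['music'] (min_width=5, slack=8)
Line 6: ['magnetic'] (min_width=8, slack=5)
Line 7: ['mountain', 'rock'] (min_width=13, slack=0)
Line 8: ['read', 'dolphin'] (min_width=12, slack=1)
Line 9: ['library'] (min_width=7, slack=6)
Line 10: ['golden'] (min_width=6, slack=7)
Line 11: ['progress'] (min_width=8, slack=5)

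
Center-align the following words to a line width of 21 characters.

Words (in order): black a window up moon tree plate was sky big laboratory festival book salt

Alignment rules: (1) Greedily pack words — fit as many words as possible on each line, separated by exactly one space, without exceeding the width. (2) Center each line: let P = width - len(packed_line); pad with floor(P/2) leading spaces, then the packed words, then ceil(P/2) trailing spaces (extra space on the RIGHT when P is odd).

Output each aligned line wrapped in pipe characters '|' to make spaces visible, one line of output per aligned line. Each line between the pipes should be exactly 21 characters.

Line 1: ['black', 'a', 'window', 'up'] (min_width=17, slack=4)
Line 2: ['moon', 'tree', 'plate', 'was'] (min_width=19, slack=2)
Line 3: ['sky', 'big', 'laboratory'] (min_width=18, slack=3)
Line 4: ['festival', 'book', 'salt'] (min_width=18, slack=3)

Answer: |  black a window up  |
| moon tree plate was |
| sky big laboratory  |
| festival book salt  |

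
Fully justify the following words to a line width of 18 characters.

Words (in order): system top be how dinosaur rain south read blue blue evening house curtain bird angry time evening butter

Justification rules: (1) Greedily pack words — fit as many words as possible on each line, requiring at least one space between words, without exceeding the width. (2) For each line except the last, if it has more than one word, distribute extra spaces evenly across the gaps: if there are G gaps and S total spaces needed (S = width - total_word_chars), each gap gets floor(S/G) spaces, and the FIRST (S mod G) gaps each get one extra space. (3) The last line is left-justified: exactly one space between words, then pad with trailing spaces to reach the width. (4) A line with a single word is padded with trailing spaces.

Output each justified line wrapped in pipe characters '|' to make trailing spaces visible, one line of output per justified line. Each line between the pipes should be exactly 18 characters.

Line 1: ['system', 'top', 'be', 'how'] (min_width=17, slack=1)
Line 2: ['dinosaur', 'rain'] (min_width=13, slack=5)
Line 3: ['south', 'read', 'blue'] (min_width=15, slack=3)
Line 4: ['blue', 'evening', 'house'] (min_width=18, slack=0)
Line 5: ['curtain', 'bird', 'angry'] (min_width=18, slack=0)
Line 6: ['time', 'evening'] (min_width=12, slack=6)
Line 7: ['butter'] (min_width=6, slack=12)

Answer: |system  top be how|
|dinosaur      rain|
|south   read  blue|
|blue evening house|
|curtain bird angry|
|time       evening|
|butter            |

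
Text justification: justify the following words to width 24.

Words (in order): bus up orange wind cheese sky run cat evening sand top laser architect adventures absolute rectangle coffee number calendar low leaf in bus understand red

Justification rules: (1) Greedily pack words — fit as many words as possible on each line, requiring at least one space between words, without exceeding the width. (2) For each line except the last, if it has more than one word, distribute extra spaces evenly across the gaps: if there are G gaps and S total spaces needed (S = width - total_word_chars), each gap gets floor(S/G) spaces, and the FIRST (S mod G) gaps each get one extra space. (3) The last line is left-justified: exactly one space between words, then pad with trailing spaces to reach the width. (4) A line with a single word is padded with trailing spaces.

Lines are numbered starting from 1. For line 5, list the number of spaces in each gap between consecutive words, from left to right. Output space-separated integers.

Answer: 7

Derivation:
Line 1: ['bus', 'up', 'orange', 'wind'] (min_width=18, slack=6)
Line 2: ['cheese', 'sky', 'run', 'cat'] (min_width=18, slack=6)
Line 3: ['evening', 'sand', 'top', 'laser'] (min_width=22, slack=2)
Line 4: ['architect', 'adventures'] (min_width=20, slack=4)
Line 5: ['absolute', 'rectangle'] (min_width=18, slack=6)
Line 6: ['coffee', 'number', 'calendar'] (min_width=22, slack=2)
Line 7: ['low', 'leaf', 'in', 'bus'] (min_width=15, slack=9)
Line 8: ['understand', 'red'] (min_width=14, slack=10)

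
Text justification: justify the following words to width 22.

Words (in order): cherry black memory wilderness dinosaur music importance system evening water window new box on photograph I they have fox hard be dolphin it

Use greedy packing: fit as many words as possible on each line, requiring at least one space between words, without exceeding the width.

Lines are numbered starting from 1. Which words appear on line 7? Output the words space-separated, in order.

Answer: fox hard be dolphin it

Derivation:
Line 1: ['cherry', 'black', 'memory'] (min_width=19, slack=3)
Line 2: ['wilderness', 'dinosaur'] (min_width=19, slack=3)
Line 3: ['music', 'importance'] (min_width=16, slack=6)
Line 4: ['system', 'evening', 'water'] (min_width=20, slack=2)
Line 5: ['window', 'new', 'box', 'on'] (min_width=17, slack=5)
Line 6: ['photograph', 'I', 'they', 'have'] (min_width=22, slack=0)
Line 7: ['fox', 'hard', 'be', 'dolphin', 'it'] (min_width=22, slack=0)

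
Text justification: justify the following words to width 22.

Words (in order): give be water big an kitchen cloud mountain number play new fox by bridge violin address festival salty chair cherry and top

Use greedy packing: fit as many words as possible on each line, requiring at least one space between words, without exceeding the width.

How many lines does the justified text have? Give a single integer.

Line 1: ['give', 'be', 'water', 'big', 'an'] (min_width=20, slack=2)
Line 2: ['kitchen', 'cloud', 'mountain'] (min_width=22, slack=0)
Line 3: ['number', 'play', 'new', 'fox', 'by'] (min_width=22, slack=0)
Line 4: ['bridge', 'violin', 'address'] (min_width=21, slack=1)
Line 5: ['festival', 'salty', 'chair'] (min_width=20, slack=2)
Line 6: ['cherry', 'and', 'top'] (min_width=14, slack=8)
Total lines: 6

Answer: 6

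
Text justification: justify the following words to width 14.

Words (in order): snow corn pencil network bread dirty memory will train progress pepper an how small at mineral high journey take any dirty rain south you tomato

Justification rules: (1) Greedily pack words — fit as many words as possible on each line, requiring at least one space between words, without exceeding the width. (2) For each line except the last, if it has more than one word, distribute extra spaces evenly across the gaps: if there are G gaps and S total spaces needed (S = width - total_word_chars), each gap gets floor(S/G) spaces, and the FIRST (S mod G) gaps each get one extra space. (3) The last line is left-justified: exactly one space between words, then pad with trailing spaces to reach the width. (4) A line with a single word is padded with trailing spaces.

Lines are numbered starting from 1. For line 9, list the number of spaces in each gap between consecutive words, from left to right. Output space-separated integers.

Line 1: ['snow', 'corn'] (min_width=9, slack=5)
Line 2: ['pencil', 'network'] (min_width=14, slack=0)
Line 3: ['bread', 'dirty'] (min_width=11, slack=3)
Line 4: ['memory', 'will'] (min_width=11, slack=3)
Line 5: ['train', 'progress'] (min_width=14, slack=0)
Line 6: ['pepper', 'an', 'how'] (min_width=13, slack=1)
Line 7: ['small', 'at'] (min_width=8, slack=6)
Line 8: ['mineral', 'high'] (min_width=12, slack=2)
Line 9: ['journey', 'take'] (min_width=12, slack=2)
Line 10: ['any', 'dirty', 'rain'] (min_width=14, slack=0)
Line 11: ['south', 'you'] (min_width=9, slack=5)
Line 12: ['tomato'] (min_width=6, slack=8)

Answer: 3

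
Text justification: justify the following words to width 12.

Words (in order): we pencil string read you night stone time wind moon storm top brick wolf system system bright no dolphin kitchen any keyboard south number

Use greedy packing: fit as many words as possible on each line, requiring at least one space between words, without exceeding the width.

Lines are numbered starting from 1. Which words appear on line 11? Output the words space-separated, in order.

Line 1: ['we', 'pencil'] (min_width=9, slack=3)
Line 2: ['string', 'read'] (min_width=11, slack=1)
Line 3: ['you', 'night'] (min_width=9, slack=3)
Line 4: ['stone', 'time'] (min_width=10, slack=2)
Line 5: ['wind', 'moon'] (min_width=9, slack=3)
Line 6: ['storm', 'top'] (min_width=9, slack=3)
Line 7: ['brick', 'wolf'] (min_width=10, slack=2)
Line 8: ['system'] (min_width=6, slack=6)
Line 9: ['system'] (min_width=6, slack=6)
Line 10: ['bright', 'no'] (min_width=9, slack=3)
Line 11: ['dolphin'] (min_width=7, slack=5)
Line 12: ['kitchen', 'any'] (min_width=11, slack=1)
Line 13: ['keyboard'] (min_width=8, slack=4)
Line 14: ['south', 'number'] (min_width=12, slack=0)

Answer: dolphin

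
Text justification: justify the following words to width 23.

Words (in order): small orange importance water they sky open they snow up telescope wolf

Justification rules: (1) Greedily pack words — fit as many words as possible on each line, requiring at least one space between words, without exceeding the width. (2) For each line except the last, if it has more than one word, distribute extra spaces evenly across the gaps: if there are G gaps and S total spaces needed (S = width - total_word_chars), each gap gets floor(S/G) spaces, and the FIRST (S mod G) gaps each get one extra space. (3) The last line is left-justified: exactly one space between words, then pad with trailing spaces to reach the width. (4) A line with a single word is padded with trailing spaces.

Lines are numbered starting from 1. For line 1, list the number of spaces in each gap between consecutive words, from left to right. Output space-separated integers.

Line 1: ['small', 'orange', 'importance'] (min_width=23, slack=0)
Line 2: ['water', 'they', 'sky', 'open'] (min_width=19, slack=4)
Line 3: ['they', 'snow', 'up', 'telescope'] (min_width=22, slack=1)
Line 4: ['wolf'] (min_width=4, slack=19)

Answer: 1 1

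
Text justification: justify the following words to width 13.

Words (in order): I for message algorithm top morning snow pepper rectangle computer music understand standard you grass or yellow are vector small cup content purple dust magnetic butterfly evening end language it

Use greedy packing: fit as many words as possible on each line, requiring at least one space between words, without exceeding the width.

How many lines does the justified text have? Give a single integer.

Line 1: ['I', 'for', 'message'] (min_width=13, slack=0)
Line 2: ['algorithm', 'top'] (min_width=13, slack=0)
Line 3: ['morning', 'snow'] (min_width=12, slack=1)
Line 4: ['pepper'] (min_width=6, slack=7)
Line 5: ['rectangle'] (min_width=9, slack=4)
Line 6: ['computer'] (min_width=8, slack=5)
Line 7: ['music'] (min_width=5, slack=8)
Line 8: ['understand'] (min_width=10, slack=3)
Line 9: ['standard', 'you'] (min_width=12, slack=1)
Line 10: ['grass', 'or'] (min_width=8, slack=5)
Line 11: ['yellow', 'are'] (min_width=10, slack=3)
Line 12: ['vector', 'small'] (min_width=12, slack=1)
Line 13: ['cup', 'content'] (min_width=11, slack=2)
Line 14: ['purple', 'dust'] (min_width=11, slack=2)
Line 15: ['magnetic'] (min_width=8, slack=5)
Line 16: ['butterfly'] (min_width=9, slack=4)
Line 17: ['evening', 'end'] (min_width=11, slack=2)
Line 18: ['language', 'it'] (min_width=11, slack=2)
Total lines: 18

Answer: 18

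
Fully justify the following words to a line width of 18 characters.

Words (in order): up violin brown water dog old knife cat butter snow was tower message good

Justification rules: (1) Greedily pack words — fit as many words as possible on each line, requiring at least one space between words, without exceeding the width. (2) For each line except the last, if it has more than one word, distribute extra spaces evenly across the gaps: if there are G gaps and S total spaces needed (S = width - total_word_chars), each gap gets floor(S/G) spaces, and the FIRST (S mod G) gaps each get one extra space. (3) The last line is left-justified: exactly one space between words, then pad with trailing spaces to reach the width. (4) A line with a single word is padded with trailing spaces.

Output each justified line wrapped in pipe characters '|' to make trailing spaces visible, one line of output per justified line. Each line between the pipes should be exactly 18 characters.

Answer: |up   violin  brown|
|water    dog   old|
|knife  cat  butter|
|snow   was   tower|
|message good      |

Derivation:
Line 1: ['up', 'violin', 'brown'] (min_width=15, slack=3)
Line 2: ['water', 'dog', 'old'] (min_width=13, slack=5)
Line 3: ['knife', 'cat', 'butter'] (min_width=16, slack=2)
Line 4: ['snow', 'was', 'tower'] (min_width=14, slack=4)
Line 5: ['message', 'good'] (min_width=12, slack=6)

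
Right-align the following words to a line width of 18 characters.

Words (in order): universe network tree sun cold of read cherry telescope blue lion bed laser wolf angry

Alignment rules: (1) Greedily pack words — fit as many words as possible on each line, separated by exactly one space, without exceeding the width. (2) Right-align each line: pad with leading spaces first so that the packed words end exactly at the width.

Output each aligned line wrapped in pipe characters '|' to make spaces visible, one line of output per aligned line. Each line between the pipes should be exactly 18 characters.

Answer: |  universe network|
|  tree sun cold of|
|       read cherry|
|    telescope blue|
|    lion bed laser|
|        wolf angry|

Derivation:
Line 1: ['universe', 'network'] (min_width=16, slack=2)
Line 2: ['tree', 'sun', 'cold', 'of'] (min_width=16, slack=2)
Line 3: ['read', 'cherry'] (min_width=11, slack=7)
Line 4: ['telescope', 'blue'] (min_width=14, slack=4)
Line 5: ['lion', 'bed', 'laser'] (min_width=14, slack=4)
Line 6: ['wolf', 'angry'] (min_width=10, slack=8)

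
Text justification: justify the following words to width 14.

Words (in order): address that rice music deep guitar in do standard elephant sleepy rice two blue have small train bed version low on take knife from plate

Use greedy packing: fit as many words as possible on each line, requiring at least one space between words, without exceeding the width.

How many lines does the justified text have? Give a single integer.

Answer: 12

Derivation:
Line 1: ['address', 'that'] (min_width=12, slack=2)
Line 2: ['rice', 'music'] (min_width=10, slack=4)
Line 3: ['deep', 'guitar', 'in'] (min_width=14, slack=0)
Line 4: ['do', 'standard'] (min_width=11, slack=3)
Line 5: ['elephant'] (min_width=8, slack=6)
Line 6: ['sleepy', 'rice'] (min_width=11, slack=3)
Line 7: ['two', 'blue', 'have'] (min_width=13, slack=1)
Line 8: ['small', 'train'] (min_width=11, slack=3)
Line 9: ['bed', 'version'] (min_width=11, slack=3)
Line 10: ['low', 'on', 'take'] (min_width=11, slack=3)
Line 11: ['knife', 'from'] (min_width=10, slack=4)
Line 12: ['plate'] (min_width=5, slack=9)
Total lines: 12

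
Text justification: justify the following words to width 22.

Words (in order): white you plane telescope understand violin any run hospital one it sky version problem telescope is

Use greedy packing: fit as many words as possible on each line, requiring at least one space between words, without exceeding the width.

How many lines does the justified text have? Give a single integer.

Answer: 6

Derivation:
Line 1: ['white', 'you', 'plane'] (min_width=15, slack=7)
Line 2: ['telescope', 'understand'] (min_width=20, slack=2)
Line 3: ['violin', 'any', 'run'] (min_width=14, slack=8)
Line 4: ['hospital', 'one', 'it', 'sky'] (min_width=19, slack=3)
Line 5: ['version', 'problem'] (min_width=15, slack=7)
Line 6: ['telescope', 'is'] (min_width=12, slack=10)
Total lines: 6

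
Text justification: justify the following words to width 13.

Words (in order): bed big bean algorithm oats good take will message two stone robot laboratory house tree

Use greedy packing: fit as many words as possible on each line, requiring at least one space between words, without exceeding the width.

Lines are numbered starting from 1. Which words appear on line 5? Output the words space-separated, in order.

Answer: message two

Derivation:
Line 1: ['bed', 'big', 'bean'] (min_width=12, slack=1)
Line 2: ['algorithm'] (min_width=9, slack=4)
Line 3: ['oats', 'good'] (min_width=9, slack=4)
Line 4: ['take', 'will'] (min_width=9, slack=4)
Line 5: ['message', 'two'] (min_width=11, slack=2)
Line 6: ['stone', 'robot'] (min_width=11, slack=2)
Line 7: ['laboratory'] (min_width=10, slack=3)
Line 8: ['house', 'tree'] (min_width=10, slack=3)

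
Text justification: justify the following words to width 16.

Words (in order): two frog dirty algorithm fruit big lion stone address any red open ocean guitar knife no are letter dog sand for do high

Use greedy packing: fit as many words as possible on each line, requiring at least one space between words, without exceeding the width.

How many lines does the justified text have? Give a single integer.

Answer: 8

Derivation:
Line 1: ['two', 'frog', 'dirty'] (min_width=14, slack=2)
Line 2: ['algorithm', 'fruit'] (min_width=15, slack=1)
Line 3: ['big', 'lion', 'stone'] (min_width=14, slack=2)
Line 4: ['address', 'any', 'red'] (min_width=15, slack=1)
Line 5: ['open', 'ocean'] (min_width=10, slack=6)
Line 6: ['guitar', 'knife', 'no'] (min_width=15, slack=1)
Line 7: ['are', 'letter', 'dog'] (min_width=14, slack=2)
Line 8: ['sand', 'for', 'do', 'high'] (min_width=16, slack=0)
Total lines: 8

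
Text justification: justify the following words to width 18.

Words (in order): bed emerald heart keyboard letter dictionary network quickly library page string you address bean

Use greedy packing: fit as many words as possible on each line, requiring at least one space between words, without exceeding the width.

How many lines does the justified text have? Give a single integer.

Line 1: ['bed', 'emerald', 'heart'] (min_width=17, slack=1)
Line 2: ['keyboard', 'letter'] (min_width=15, slack=3)
Line 3: ['dictionary', 'network'] (min_width=18, slack=0)
Line 4: ['quickly', 'library'] (min_width=15, slack=3)
Line 5: ['page', 'string', 'you'] (min_width=15, slack=3)
Line 6: ['address', 'bean'] (min_width=12, slack=6)
Total lines: 6

Answer: 6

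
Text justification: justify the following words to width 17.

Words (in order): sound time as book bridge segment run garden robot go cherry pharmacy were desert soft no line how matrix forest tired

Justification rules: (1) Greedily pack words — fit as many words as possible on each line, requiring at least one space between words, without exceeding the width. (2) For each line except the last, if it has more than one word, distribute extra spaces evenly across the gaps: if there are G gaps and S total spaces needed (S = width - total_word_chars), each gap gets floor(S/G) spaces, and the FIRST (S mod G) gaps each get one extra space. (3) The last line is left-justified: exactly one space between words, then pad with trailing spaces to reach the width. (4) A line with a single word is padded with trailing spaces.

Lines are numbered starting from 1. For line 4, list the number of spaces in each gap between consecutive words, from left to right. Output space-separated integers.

Answer: 2 2

Derivation:
Line 1: ['sound', 'time', 'as'] (min_width=13, slack=4)
Line 2: ['book', 'bridge'] (min_width=11, slack=6)
Line 3: ['segment', 'run'] (min_width=11, slack=6)
Line 4: ['garden', 'robot', 'go'] (min_width=15, slack=2)
Line 5: ['cherry', 'pharmacy'] (min_width=15, slack=2)
Line 6: ['were', 'desert', 'soft'] (min_width=16, slack=1)
Line 7: ['no', 'line', 'how'] (min_width=11, slack=6)
Line 8: ['matrix', 'forest'] (min_width=13, slack=4)
Line 9: ['tired'] (min_width=5, slack=12)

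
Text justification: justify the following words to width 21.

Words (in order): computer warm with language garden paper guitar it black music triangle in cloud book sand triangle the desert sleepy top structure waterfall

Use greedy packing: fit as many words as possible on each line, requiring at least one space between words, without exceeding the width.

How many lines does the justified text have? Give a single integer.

Answer: 7

Derivation:
Line 1: ['computer', 'warm', 'with'] (min_width=18, slack=3)
Line 2: ['language', 'garden', 'paper'] (min_width=21, slack=0)
Line 3: ['guitar', 'it', 'black', 'music'] (min_width=21, slack=0)
Line 4: ['triangle', 'in', 'cloud'] (min_width=17, slack=4)
Line 5: ['book', 'sand', 'triangle'] (min_width=18, slack=3)
Line 6: ['the', 'desert', 'sleepy', 'top'] (min_width=21, slack=0)
Line 7: ['structure', 'waterfall'] (min_width=19, slack=2)
Total lines: 7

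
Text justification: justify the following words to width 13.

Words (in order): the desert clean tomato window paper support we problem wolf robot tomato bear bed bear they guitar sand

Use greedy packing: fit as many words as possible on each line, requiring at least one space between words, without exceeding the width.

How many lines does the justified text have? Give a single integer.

Answer: 9

Derivation:
Line 1: ['the', 'desert'] (min_width=10, slack=3)
Line 2: ['clean', 'tomato'] (min_width=12, slack=1)
Line 3: ['window', 'paper'] (min_width=12, slack=1)
Line 4: ['support', 'we'] (min_width=10, slack=3)
Line 5: ['problem', 'wolf'] (min_width=12, slack=1)
Line 6: ['robot', 'tomato'] (min_width=12, slack=1)
Line 7: ['bear', 'bed', 'bear'] (min_width=13, slack=0)
Line 8: ['they', 'guitar'] (min_width=11, slack=2)
Line 9: ['sand'] (min_width=4, slack=9)
Total lines: 9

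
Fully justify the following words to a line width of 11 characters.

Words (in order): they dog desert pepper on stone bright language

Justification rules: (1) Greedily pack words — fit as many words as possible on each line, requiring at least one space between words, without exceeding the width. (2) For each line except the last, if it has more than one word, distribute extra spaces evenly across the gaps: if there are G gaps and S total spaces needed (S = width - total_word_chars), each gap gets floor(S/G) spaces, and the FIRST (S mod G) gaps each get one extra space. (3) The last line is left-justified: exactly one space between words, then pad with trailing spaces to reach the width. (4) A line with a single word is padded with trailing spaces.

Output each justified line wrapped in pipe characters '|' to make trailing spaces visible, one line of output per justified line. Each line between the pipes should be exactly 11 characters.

Line 1: ['they', 'dog'] (min_width=8, slack=3)
Line 2: ['desert'] (min_width=6, slack=5)
Line 3: ['pepper', 'on'] (min_width=9, slack=2)
Line 4: ['stone'] (min_width=5, slack=6)
Line 5: ['bright'] (min_width=6, slack=5)
Line 6: ['language'] (min_width=8, slack=3)

Answer: |they    dog|
|desert     |
|pepper   on|
|stone      |
|bright     |
|language   |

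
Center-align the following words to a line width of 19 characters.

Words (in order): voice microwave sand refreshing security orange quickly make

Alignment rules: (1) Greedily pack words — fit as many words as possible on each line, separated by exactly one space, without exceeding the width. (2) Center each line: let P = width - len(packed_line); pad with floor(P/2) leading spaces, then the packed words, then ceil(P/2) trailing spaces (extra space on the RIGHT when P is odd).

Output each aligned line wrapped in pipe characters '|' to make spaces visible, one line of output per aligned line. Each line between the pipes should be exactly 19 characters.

Line 1: ['voice', 'microwave'] (min_width=15, slack=4)
Line 2: ['sand', 'refreshing'] (min_width=15, slack=4)
Line 3: ['security', 'orange'] (min_width=15, slack=4)
Line 4: ['quickly', 'make'] (min_width=12, slack=7)

Answer: |  voice microwave  |
|  sand refreshing  |
|  security orange  |
|   quickly make    |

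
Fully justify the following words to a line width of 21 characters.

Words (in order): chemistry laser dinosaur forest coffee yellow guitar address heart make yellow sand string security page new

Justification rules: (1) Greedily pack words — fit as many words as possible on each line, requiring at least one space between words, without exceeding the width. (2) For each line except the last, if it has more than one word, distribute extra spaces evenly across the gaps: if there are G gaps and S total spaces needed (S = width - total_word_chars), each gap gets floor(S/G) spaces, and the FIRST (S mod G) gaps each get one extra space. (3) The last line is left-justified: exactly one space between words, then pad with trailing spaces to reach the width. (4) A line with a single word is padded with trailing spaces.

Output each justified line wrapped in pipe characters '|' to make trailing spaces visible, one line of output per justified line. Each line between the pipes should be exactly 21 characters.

Line 1: ['chemistry', 'laser'] (min_width=15, slack=6)
Line 2: ['dinosaur', 'forest'] (min_width=15, slack=6)
Line 3: ['coffee', 'yellow', 'guitar'] (min_width=20, slack=1)
Line 4: ['address', 'heart', 'make'] (min_width=18, slack=3)
Line 5: ['yellow', 'sand', 'string'] (min_width=18, slack=3)
Line 6: ['security', 'page', 'new'] (min_width=17, slack=4)

Answer: |chemistry       laser|
|dinosaur       forest|
|coffee  yellow guitar|
|address   heart  make|
|yellow   sand  string|
|security page new    |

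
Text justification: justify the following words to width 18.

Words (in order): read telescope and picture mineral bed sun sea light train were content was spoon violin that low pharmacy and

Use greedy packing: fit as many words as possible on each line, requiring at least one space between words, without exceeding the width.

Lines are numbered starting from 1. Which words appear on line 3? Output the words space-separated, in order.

Answer: bed sun sea light

Derivation:
Line 1: ['read', 'telescope', 'and'] (min_width=18, slack=0)
Line 2: ['picture', 'mineral'] (min_width=15, slack=3)
Line 3: ['bed', 'sun', 'sea', 'light'] (min_width=17, slack=1)
Line 4: ['train', 'were', 'content'] (min_width=18, slack=0)
Line 5: ['was', 'spoon', 'violin'] (min_width=16, slack=2)
Line 6: ['that', 'low', 'pharmacy'] (min_width=17, slack=1)
Line 7: ['and'] (min_width=3, slack=15)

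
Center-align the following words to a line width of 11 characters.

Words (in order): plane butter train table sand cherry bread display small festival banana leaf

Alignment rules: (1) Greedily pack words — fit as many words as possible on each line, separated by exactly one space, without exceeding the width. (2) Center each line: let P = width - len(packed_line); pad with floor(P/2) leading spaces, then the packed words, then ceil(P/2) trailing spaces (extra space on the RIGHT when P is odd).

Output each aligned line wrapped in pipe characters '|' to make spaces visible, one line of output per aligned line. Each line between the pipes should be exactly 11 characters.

Answer: |   plane   |
|  butter   |
|train table|
|sand cherry|
|   bread   |
|  display  |
|   small   |
| festival  |
|banana leaf|

Derivation:
Line 1: ['plane'] (min_width=5, slack=6)
Line 2: ['butter'] (min_width=6, slack=5)
Line 3: ['train', 'table'] (min_width=11, slack=0)
Line 4: ['sand', 'cherry'] (min_width=11, slack=0)
Line 5: ['bread'] (min_width=5, slack=6)
Line 6: ['display'] (min_width=7, slack=4)
Line 7: ['small'] (min_width=5, slack=6)
Line 8: ['festival'] (min_width=8, slack=3)
Line 9: ['banana', 'leaf'] (min_width=11, slack=0)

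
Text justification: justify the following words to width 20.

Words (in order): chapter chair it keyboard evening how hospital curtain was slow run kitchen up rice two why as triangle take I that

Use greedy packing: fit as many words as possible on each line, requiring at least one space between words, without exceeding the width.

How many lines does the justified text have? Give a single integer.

Line 1: ['chapter', 'chair', 'it'] (min_width=16, slack=4)
Line 2: ['keyboard', 'evening', 'how'] (min_width=20, slack=0)
Line 3: ['hospital', 'curtain', 'was'] (min_width=20, slack=0)
Line 4: ['slow', 'run', 'kitchen', 'up'] (min_width=19, slack=1)
Line 5: ['rice', 'two', 'why', 'as'] (min_width=15, slack=5)
Line 6: ['triangle', 'take', 'I', 'that'] (min_width=20, slack=0)
Total lines: 6

Answer: 6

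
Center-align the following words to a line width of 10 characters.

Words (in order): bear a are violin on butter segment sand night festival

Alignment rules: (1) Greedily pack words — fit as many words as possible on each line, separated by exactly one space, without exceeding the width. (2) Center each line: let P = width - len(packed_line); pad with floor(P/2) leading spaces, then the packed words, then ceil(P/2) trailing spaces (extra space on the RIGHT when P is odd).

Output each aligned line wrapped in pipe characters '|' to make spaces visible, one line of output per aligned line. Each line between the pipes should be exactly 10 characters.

Line 1: ['bear', 'a', 'are'] (min_width=10, slack=0)
Line 2: ['violin', 'on'] (min_width=9, slack=1)
Line 3: ['butter'] (min_width=6, slack=4)
Line 4: ['segment'] (min_width=7, slack=3)
Line 5: ['sand', 'night'] (min_width=10, slack=0)
Line 6: ['festival'] (min_width=8, slack=2)

Answer: |bear a are|
|violin on |
|  butter  |
| segment  |
|sand night|
| festival |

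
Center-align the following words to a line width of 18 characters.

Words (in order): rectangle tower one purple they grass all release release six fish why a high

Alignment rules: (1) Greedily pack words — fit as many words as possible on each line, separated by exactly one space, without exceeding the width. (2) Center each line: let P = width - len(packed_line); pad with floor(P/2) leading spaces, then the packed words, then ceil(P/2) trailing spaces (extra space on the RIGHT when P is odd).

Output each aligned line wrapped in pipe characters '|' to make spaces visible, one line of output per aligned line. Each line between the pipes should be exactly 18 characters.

Answer: | rectangle tower  |
| one purple they  |
|grass all release |
| release six fish |
|    why a high    |

Derivation:
Line 1: ['rectangle', 'tower'] (min_width=15, slack=3)
Line 2: ['one', 'purple', 'they'] (min_width=15, slack=3)
Line 3: ['grass', 'all', 'release'] (min_width=17, slack=1)
Line 4: ['release', 'six', 'fish'] (min_width=16, slack=2)
Line 5: ['why', 'a', 'high'] (min_width=10, slack=8)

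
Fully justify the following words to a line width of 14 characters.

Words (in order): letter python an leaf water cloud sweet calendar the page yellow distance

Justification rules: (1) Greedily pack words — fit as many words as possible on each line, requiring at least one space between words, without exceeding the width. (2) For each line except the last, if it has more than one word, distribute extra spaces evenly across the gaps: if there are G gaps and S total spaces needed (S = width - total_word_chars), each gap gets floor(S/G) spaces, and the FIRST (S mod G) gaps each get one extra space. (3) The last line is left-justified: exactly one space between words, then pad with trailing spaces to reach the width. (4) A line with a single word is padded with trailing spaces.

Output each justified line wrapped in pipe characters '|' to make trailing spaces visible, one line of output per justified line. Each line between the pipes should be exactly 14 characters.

Line 1: ['letter', 'python'] (min_width=13, slack=1)
Line 2: ['an', 'leaf', 'water'] (min_width=13, slack=1)
Line 3: ['cloud', 'sweet'] (min_width=11, slack=3)
Line 4: ['calendar', 'the'] (min_width=12, slack=2)
Line 5: ['page', 'yellow'] (min_width=11, slack=3)
Line 6: ['distance'] (min_width=8, slack=6)

Answer: |letter  python|
|an  leaf water|
|cloud    sweet|
|calendar   the|
|page    yellow|
|distance      |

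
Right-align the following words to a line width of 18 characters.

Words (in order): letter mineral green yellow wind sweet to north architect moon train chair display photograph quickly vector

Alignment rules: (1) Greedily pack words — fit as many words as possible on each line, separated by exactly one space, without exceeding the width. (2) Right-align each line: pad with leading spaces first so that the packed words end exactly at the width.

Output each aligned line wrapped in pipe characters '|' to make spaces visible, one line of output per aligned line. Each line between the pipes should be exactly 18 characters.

Line 1: ['letter', 'mineral'] (min_width=14, slack=4)
Line 2: ['green', 'yellow', 'wind'] (min_width=17, slack=1)
Line 3: ['sweet', 'to', 'north'] (min_width=14, slack=4)
Line 4: ['architect', 'moon'] (min_width=14, slack=4)
Line 5: ['train', 'chair'] (min_width=11, slack=7)
Line 6: ['display', 'photograph'] (min_width=18, slack=0)
Line 7: ['quickly', 'vector'] (min_width=14, slack=4)

Answer: |    letter mineral|
| green yellow wind|
|    sweet to north|
|    architect moon|
|       train chair|
|display photograph|
|    quickly vector|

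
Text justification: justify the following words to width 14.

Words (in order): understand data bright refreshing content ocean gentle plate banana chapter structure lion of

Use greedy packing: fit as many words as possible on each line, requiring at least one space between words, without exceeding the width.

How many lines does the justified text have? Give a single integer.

Line 1: ['understand'] (min_width=10, slack=4)
Line 2: ['data', 'bright'] (min_width=11, slack=3)
Line 3: ['refreshing'] (min_width=10, slack=4)
Line 4: ['content', 'ocean'] (min_width=13, slack=1)
Line 5: ['gentle', 'plate'] (min_width=12, slack=2)
Line 6: ['banana', 'chapter'] (min_width=14, slack=0)
Line 7: ['structure', 'lion'] (min_width=14, slack=0)
Line 8: ['of'] (min_width=2, slack=12)
Total lines: 8

Answer: 8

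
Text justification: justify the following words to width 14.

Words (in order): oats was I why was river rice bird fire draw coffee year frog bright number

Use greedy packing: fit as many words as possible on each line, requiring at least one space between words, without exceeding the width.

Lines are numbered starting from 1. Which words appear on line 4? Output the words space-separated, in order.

Answer: coffee year

Derivation:
Line 1: ['oats', 'was', 'I', 'why'] (min_width=14, slack=0)
Line 2: ['was', 'river', 'rice'] (min_width=14, slack=0)
Line 3: ['bird', 'fire', 'draw'] (min_width=14, slack=0)
Line 4: ['coffee', 'year'] (min_width=11, slack=3)
Line 5: ['frog', 'bright'] (min_width=11, slack=3)
Line 6: ['number'] (min_width=6, slack=8)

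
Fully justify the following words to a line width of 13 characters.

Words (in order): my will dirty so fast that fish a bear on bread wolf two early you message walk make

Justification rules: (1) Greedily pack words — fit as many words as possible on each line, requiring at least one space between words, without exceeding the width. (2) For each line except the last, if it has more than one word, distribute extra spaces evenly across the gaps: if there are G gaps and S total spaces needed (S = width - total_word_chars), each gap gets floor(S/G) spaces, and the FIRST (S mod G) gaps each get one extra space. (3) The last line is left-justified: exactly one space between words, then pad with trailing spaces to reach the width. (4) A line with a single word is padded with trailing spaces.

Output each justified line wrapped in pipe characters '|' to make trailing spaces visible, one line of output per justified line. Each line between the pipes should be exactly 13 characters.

Answer: |my will dirty|
|so  fast that|
|fish  a  bear|
|on bread wolf|
|two early you|
|message  walk|
|make         |

Derivation:
Line 1: ['my', 'will', 'dirty'] (min_width=13, slack=0)
Line 2: ['so', 'fast', 'that'] (min_width=12, slack=1)
Line 3: ['fish', 'a', 'bear'] (min_width=11, slack=2)
Line 4: ['on', 'bread', 'wolf'] (min_width=13, slack=0)
Line 5: ['two', 'early', 'you'] (min_width=13, slack=0)
Line 6: ['message', 'walk'] (min_width=12, slack=1)
Line 7: ['make'] (min_width=4, slack=9)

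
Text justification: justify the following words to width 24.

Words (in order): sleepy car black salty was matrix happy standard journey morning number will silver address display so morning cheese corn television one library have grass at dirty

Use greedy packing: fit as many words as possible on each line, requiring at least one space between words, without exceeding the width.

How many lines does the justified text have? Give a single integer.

Answer: 8

Derivation:
Line 1: ['sleepy', 'car', 'black', 'salty'] (min_width=22, slack=2)
Line 2: ['was', 'matrix', 'happy'] (min_width=16, slack=8)
Line 3: ['standard', 'journey', 'morning'] (min_width=24, slack=0)
Line 4: ['number', 'will', 'silver'] (min_width=18, slack=6)
Line 5: ['address', 'display', 'so'] (min_width=18, slack=6)
Line 6: ['morning', 'cheese', 'corn'] (min_width=19, slack=5)
Line 7: ['television', 'one', 'library'] (min_width=22, slack=2)
Line 8: ['have', 'grass', 'at', 'dirty'] (min_width=19, slack=5)
Total lines: 8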